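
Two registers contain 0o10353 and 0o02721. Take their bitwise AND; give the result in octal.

AND each oct digit independently (no carries):
  1&0=0, 0&2=0, 3&7=3, 5&2=0, 3&1=1

0o00301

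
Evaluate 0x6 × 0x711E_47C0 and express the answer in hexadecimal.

0x2A6B5AE80

Multiply each base-16 digit by 6, carrying:
  0×6 = 0 → write 0
  C×6 = 72 → write 8 carry 4
  7×6+4 = 46 → write E carry 2
  4×6+2 = 26 → write A carry 1
  E×6+1 = 85 → write 5 carry 5
  1×6+5 = 11 → write B
  1×6 = 6 → write 6
  7×6 = 42 → write A carry 2
  remaining carry: 2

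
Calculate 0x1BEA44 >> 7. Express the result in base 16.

0x37D4

7 bits is not a whole number of base-16 digits; in binary: 110111110101001000100 >> 7 = 11011111010100.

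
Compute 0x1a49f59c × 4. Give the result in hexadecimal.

0x6927d670

Multiply each base-16 digit by 4, carrying:
  c×4 = 48 → write 0 carry 3
  9×4+3 = 39 → write 7 carry 2
  5×4+2 = 22 → write 6 carry 1
  f×4+1 = 61 → write d carry 3
  9×4+3 = 39 → write 7 carry 2
  4×4+2 = 18 → write 2 carry 1
  a×4+1 = 41 → write 9 carry 2
  1×4+2 = 6 → write 6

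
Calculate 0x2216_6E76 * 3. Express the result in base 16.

Multiply each base-16 digit by 3, carrying:
  6×3 = 18 → write 2 carry 1
  7×3+1 = 22 → write 6 carry 1
  E×3+1 = 43 → write B carry 2
  6×3+2 = 20 → write 4 carry 1
  6×3+1 = 19 → write 3 carry 1
  1×3+1 = 4 → write 4
  2×3 = 6 → write 6
  2×3 = 6 → write 6

0x66434B62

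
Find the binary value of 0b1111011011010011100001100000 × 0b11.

0b101110010001111010100100100000

Multiply each base-2 digit by 3, carrying:
  0×3 = 0 → write 0
  0×3 = 0 → write 0
  0×3 = 0 → write 0
  0×3 = 0 → write 0
  0×3 = 0 → write 0
  1×3 = 3 → write 1 carry 1
  1×3+1 = 4 → write 0 carry 2
  0×3+2 = 2 → write 0 carry 1
  0×3+1 = 1 → write 1
  0×3 = 0 → write 0
  0×3 = 0 → write 0
  1×3 = 3 → write 1 carry 1
  1×3+1 = 4 → write 0 carry 2
  1×3+2 = 5 → write 1 carry 2
  0×3+2 = 2 → write 0 carry 1
  0×3+1 = 1 → write 1
  1×3 = 3 → write 1 carry 1
  0×3+1 = 1 → write 1
  1×3 = 3 → write 1 carry 1
  1×3+1 = 4 → write 0 carry 2
  0×3+2 = 2 → write 0 carry 1
  1×3+1 = 4 → write 0 carry 2
  1×3+2 = 5 → write 1 carry 2
  0×3+2 = 2 → write 0 carry 1
  1×3+1 = 4 → write 0 carry 2
  1×3+2 = 5 → write 1 carry 2
  1×3+2 = 5 → write 1 carry 2
  1×3+2 = 5 → write 1 carry 2
  remaining carry: 10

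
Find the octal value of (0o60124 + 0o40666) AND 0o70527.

Add column by column in base 8, right to left:
  4+6 = 2 carry 1
  2+6+1 = 1 carry 1
  1+6+1 = 0 carry 1
  0+0+1 = 1
  6+4 = 2 carry 1
  final carry 1
Sum = 0o121012; now AND with 0o70527:
  1&0=0, 2&7=2, 1&0=0, 0&5=0, 1&2=0, 2&7=2

0o20002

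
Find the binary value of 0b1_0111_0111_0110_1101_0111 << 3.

0b101110111011011010111000

Left shift by 3: append 3 zero bits.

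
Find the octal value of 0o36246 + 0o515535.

Add column by column in base 8, right to left:
  6+5 = 3 carry 1
  4+3+1 = 0 carry 1
  2+5+1 = 0 carry 1
  6+5+1 = 4 carry 1
  3+1+1 = 5
  0+5 = 5

0o554003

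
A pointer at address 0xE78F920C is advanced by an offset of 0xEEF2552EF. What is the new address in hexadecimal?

0xFD6B4E4FB

Add column by column in base 16, right to left:
  C+F = B carry 1
  0+E+1 = F
  2+2 = 4
  9+5 = E
  F+5 = 4 carry 1
  8+2+1 = B
  7+F = 6 carry 1
  E+E+1 = D carry 1
  0+E+1 = F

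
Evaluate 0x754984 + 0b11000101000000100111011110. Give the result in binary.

0x754984 = 0b11101010100100110000100 in binary.
Add column by column in base 2, right to left:
  0+0 = 0
  0+1 = 1
  1+1 = 0 carry 1
  0+1+1 = 0 carry 1
  0+1+1 = 0 carry 1
  0+0+1 = 1
  0+1 = 1
  1+1 = 0 carry 1
  1+1+1 = 1 carry 1
  0+0+1 = 1
  0+0 = 0
  1+1 = 0 carry 1
  0+0+1 = 1
  0+0 = 0
  1+0 = 1
  0+0 = 0
  1+0 = 1
  0+0 = 0
  1+1 = 0 carry 1
  0+0+1 = 1
  1+1 = 0 carry 1
  1+0+1 = 0 carry 1
  1+0+1 = 0 carry 1
  0+0+1 = 1
  0+1 = 1
  0+1 = 1

0b11100010010101001101100010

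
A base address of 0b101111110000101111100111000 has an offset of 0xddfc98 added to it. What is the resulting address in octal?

0b101111110000101111100111000 = 0o576057470 in octal.
0xddfc98 = 0o67376230 in octal.
Add column by column in base 8, right to left:
  0+0 = 0
  7+3 = 2 carry 1
  4+2+1 = 7
  7+6 = 5 carry 1
  5+7+1 = 5 carry 1
  0+3+1 = 4
  6+7 = 5 carry 1
  7+6+1 = 6 carry 1
  5+0+1 = 6

0o665455720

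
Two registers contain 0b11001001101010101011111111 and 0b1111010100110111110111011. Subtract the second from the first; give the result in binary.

0b1001111000011101101000100

Subtract column by column in base 2:
  1-1 → 0
  1-1 → 0
  1-0 → 1
  1-1 → 0
  1-1 → 0
  1-1 → 0
  1-0 → 1
  1-1 → 0
  0-1 → 1 (borrow)
  1-1-1 → 1 (borrow)
  0-1-1 → 0 (borrow)
  1-1-1 → 1 (borrow)
  0-0-1 → 1 (borrow)
  1-1-1 → 1 (borrow)
  0-1-1 → 0 (borrow)
  1-0-1 → 0
  0-0 → 0
  1-1 → 0
  1-0 → 1
  0-1 → 1 (borrow)
  0-0-1 → 1 (borrow)
  1-1-1 → 1 (borrow)
  0-1-1 → 0 (borrow)
  0-1-1 → 0 (borrow)
  1-1-1 → 1 (borrow)
  1-0-1 → 0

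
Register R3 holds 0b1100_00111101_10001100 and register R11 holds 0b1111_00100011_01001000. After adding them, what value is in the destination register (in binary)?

0b110110110000011010100

Add column by column in base 2, right to left:
  0+0 = 0
  0+0 = 0
  1+0 = 1
  1+1 = 0 carry 1
  0+0+1 = 1
  0+0 = 0
  0+1 = 1
  1+0 = 1
  1+1 = 0 carry 1
  0+1+1 = 0 carry 1
  1+0+1 = 0 carry 1
  1+0+1 = 0 carry 1
  1+0+1 = 0 carry 1
  1+1+1 = 1 carry 1
  0+0+1 = 1
  0+0 = 0
  0+1 = 1
  0+1 = 1
  1+1 = 0 carry 1
  1+1+1 = 1 carry 1
  final carry 1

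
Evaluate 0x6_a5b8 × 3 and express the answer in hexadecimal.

Multiply each base-16 digit by 3, carrying:
  8×3 = 24 → write 8 carry 1
  b×3+1 = 34 → write 2 carry 2
  5×3+2 = 17 → write 1 carry 1
  a×3+1 = 31 → write f carry 1
  6×3+1 = 19 → write 3 carry 1
  remaining carry: 1

0x13f128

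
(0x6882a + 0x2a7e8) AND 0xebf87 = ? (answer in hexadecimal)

0x83002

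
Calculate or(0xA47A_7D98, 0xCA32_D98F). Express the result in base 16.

0xEE7AFD9F

OR each hex digit independently (no carries):
  A|C=E, 4|A=E, 7|3=7, A|2=A, 7|D=F, D|9=D, 9|8=9, 8|F=F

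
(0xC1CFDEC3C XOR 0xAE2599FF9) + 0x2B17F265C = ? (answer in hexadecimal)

First 0xC1CFDEC3C XOR 0xAE2599FF9 = 0x6FEA473C5.
Add column by column in base 16, right to left:
  5+C = 1 carry 1
  C+5+1 = 2 carry 1
  3+6+1 = A
  7+2 = 9
  4+F = 3 carry 1
  A+7+1 = 2 carry 1
  E+1+1 = 0 carry 1
  F+B+1 = B carry 1
  6+2+1 = 9

0x9B0239A21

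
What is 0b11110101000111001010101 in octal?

Group the bits in threes: 011 110 101 000 111 001 010 101 → 36507125.

0o36507125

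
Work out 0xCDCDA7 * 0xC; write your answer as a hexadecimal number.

Multiply each base-16 digit by 12, carrying:
  7×12 = 84 → write 4 carry 5
  A×12+5 = 125 → write D carry 7
  D×12+7 = 163 → write 3 carry 10
  C×12+10 = 154 → write A carry 9
  D×12+9 = 165 → write 5 carry 10
  C×12+10 = 154 → write A carry 9
  remaining carry: 9

0x9A5A3D4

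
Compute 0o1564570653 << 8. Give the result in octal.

0o672274325400

8 bits is not a whole number of base-8 digits; in binary: 1101110100101111000110101011 << 8 = 110111010010111100011010101100000000.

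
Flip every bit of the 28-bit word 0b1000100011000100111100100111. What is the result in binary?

0b0111011100111011000011011000

Invert each bit: 1000100011000100111100100111 → 0111011100111011000011011000.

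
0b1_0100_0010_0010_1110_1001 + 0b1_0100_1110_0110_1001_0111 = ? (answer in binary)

Add column by column in base 2, right to left:
  1+1 = 0 carry 1
  0+1+1 = 0 carry 1
  0+1+1 = 0 carry 1
  1+0+1 = 0 carry 1
  0+1+1 = 0 carry 1
  1+0+1 = 0 carry 1
  1+0+1 = 0 carry 1
  1+1+1 = 1 carry 1
  0+0+1 = 1
  1+1 = 0 carry 1
  0+1+1 = 0 carry 1
  0+0+1 = 1
  0+0 = 0
  1+1 = 0 carry 1
  0+1+1 = 0 carry 1
  0+1+1 = 0 carry 1
  0+0+1 = 1
  0+0 = 0
  1+1 = 0 carry 1
  0+0+1 = 1
  1+1 = 0 carry 1
  final carry 1

0b1010010000100110000000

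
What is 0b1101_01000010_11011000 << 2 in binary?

0b1101010000101101100000

Left shift by 2: append 2 zero bits.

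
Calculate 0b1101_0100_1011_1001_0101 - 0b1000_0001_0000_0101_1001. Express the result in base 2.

0b1010011101100111100

Subtract column by column in base 2:
  1-1 → 0
  0-0 → 0
  1-0 → 1
  0-1 → 1 (borrow)
  1-1-1 → 1 (borrow)
  0-0-1 → 1 (borrow)
  0-1-1 → 0 (borrow)
  1-0-1 → 0
  1-0 → 1
  1-0 → 1
  0-0 → 0
  1-0 → 1
  0-1 → 1 (borrow)
  0-0-1 → 1 (borrow)
  1-0-1 → 0
  0-0 → 0
  1-0 → 1
  0-0 → 0
  1-0 → 1
  1-1 → 0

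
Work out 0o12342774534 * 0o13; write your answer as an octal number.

Multiply each base-8 digit by 11, carrying:
  4×11 = 44 → write 4 carry 5
  3×11+5 = 38 → write 6 carry 4
  5×11+4 = 59 → write 3 carry 7
  4×11+7 = 51 → write 3 carry 6
  7×11+6 = 83 → write 3 carry 10
  7×11+10 = 87 → write 7 carry 10
  2×11+10 = 32 → write 0 carry 4
  4×11+4 = 48 → write 0 carry 6
  3×11+6 = 39 → write 7 carry 4
  2×11+4 = 26 → write 2 carry 3
  1×11+3 = 14 → write 6 carry 1
  remaining carry: 1

0o162700733364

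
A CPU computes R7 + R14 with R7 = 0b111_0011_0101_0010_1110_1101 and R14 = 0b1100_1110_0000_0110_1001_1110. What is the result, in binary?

0b1010000010101100110001011

Add column by column in base 2, right to left:
  1+0 = 1
  0+1 = 1
  1+1 = 0 carry 1
  1+1+1 = 1 carry 1
  0+1+1 = 0 carry 1
  1+0+1 = 0 carry 1
  1+0+1 = 0 carry 1
  1+1+1 = 1 carry 1
  0+0+1 = 1
  1+1 = 0 carry 1
  0+1+1 = 0 carry 1
  0+0+1 = 1
  1+0 = 1
  0+0 = 0
  1+0 = 1
  0+0 = 0
  1+0 = 1
  1+1 = 0 carry 1
  0+1+1 = 0 carry 1
  0+1+1 = 0 carry 1
  1+0+1 = 0 carry 1
  1+0+1 = 0 carry 1
  1+1+1 = 1 carry 1
  0+1+1 = 0 carry 1
  final carry 1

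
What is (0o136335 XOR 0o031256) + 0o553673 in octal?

0o663056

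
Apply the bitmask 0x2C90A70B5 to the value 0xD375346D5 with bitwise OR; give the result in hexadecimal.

0xFFF5B76F5

OR each hex digit independently (no carries):
  D|2=F, 3|C=F, 7|9=F, 5|0=5, 3|A=B, 4|7=7, 6|0=6, D|B=F, 5|5=5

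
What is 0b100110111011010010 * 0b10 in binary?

0b1001101110110100100

Multiply each base-2 digit by 2, carrying:
  0×2 = 0 → write 0
  1×2 = 2 → write 0 carry 1
  0×2+1 = 1 → write 1
  0×2 = 0 → write 0
  1×2 = 2 → write 0 carry 1
  0×2+1 = 1 → write 1
  1×2 = 2 → write 0 carry 1
  1×2+1 = 3 → write 1 carry 1
  0×2+1 = 1 → write 1
  1×2 = 2 → write 0 carry 1
  1×2+1 = 3 → write 1 carry 1
  1×2+1 = 3 → write 1 carry 1
  0×2+1 = 1 → write 1
  1×2 = 2 → write 0 carry 1
  1×2+1 = 3 → write 1 carry 1
  0×2+1 = 1 → write 1
  0×2 = 0 → write 0
  1×2 = 2 → write 0 carry 1
  remaining carry: 1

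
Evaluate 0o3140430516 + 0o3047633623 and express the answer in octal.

Add column by column in base 8, right to left:
  6+3 = 1 carry 1
  1+2+1 = 4
  5+6 = 3 carry 1
  0+3+1 = 4
  3+3 = 6
  4+6 = 2 carry 1
  0+7+1 = 0 carry 1
  4+4+1 = 1 carry 1
  1+0+1 = 2
  3+3 = 6

0o6210264341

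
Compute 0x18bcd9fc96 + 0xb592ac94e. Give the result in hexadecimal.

Add column by column in base 16, right to left:
  6+e = 4 carry 1
  9+4+1 = e
  c+9 = 5 carry 1
  f+c+1 = c carry 1
  9+a+1 = 4 carry 1
  d+2+1 = 0 carry 1
  c+9+1 = 6 carry 1
  b+5+1 = 1 carry 1
  8+b+1 = 4 carry 1
  1+0+1 = 2

0x241604c5e4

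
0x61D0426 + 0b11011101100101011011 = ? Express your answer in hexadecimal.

0x62ADD81

0b11011101100101011011 = 0xDD95B in hexadecimal.
Add column by column in base 16, right to left:
  6+B = 1 carry 1
  2+5+1 = 8
  4+9 = D
  0+D = D
  D+D = A carry 1
  1+0+1 = 2
  6+0 = 6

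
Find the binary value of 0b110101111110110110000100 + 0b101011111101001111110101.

0b1100001111100000101111001

Add column by column in base 2, right to left:
  0+1 = 1
  0+0 = 0
  1+1 = 0 carry 1
  0+0+1 = 1
  0+1 = 1
  0+1 = 1
  0+1 = 1
  1+1 = 0 carry 1
  1+1+1 = 1 carry 1
  0+1+1 = 0 carry 1
  1+0+1 = 0 carry 1
  1+0+1 = 0 carry 1
  0+1+1 = 0 carry 1
  1+0+1 = 0 carry 1
  1+1+1 = 1 carry 1
  1+1+1 = 1 carry 1
  1+1+1 = 1 carry 1
  1+1+1 = 1 carry 1
  1+1+1 = 1 carry 1
  0+1+1 = 0 carry 1
  1+0+1 = 0 carry 1
  0+1+1 = 0 carry 1
  1+0+1 = 0 carry 1
  1+1+1 = 1 carry 1
  final carry 1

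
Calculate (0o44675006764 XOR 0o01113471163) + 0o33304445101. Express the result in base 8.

0o101273144710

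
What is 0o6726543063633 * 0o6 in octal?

0o51410122466642

Multiply each base-8 digit by 6, carrying:
  3×6 = 18 → write 2 carry 2
  3×6+2 = 20 → write 4 carry 2
  6×6+2 = 38 → write 6 carry 4
  3×6+4 = 22 → write 6 carry 2
  6×6+2 = 38 → write 6 carry 4
  0×6+4 = 4 → write 4
  3×6 = 18 → write 2 carry 2
  4×6+2 = 26 → write 2 carry 3
  5×6+3 = 33 → write 1 carry 4
  6×6+4 = 40 → write 0 carry 5
  2×6+5 = 17 → write 1 carry 2
  7×6+2 = 44 → write 4 carry 5
  6×6+5 = 41 → write 1 carry 5
  remaining carry: 5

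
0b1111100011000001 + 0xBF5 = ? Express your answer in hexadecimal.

0b1111100011000001 = 0xF8C1 in hexadecimal.
Add column by column in base 16, right to left:
  1+5 = 6
  C+F = B carry 1
  8+B+1 = 4 carry 1
  F+0+1 = 0 carry 1
  final carry 1

0x104B6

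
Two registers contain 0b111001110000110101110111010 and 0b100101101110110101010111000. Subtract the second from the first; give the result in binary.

0b10100000010000000100000010

Subtract column by column in base 2:
  0-0 → 0
  1-0 → 1
  0-0 → 0
  1-1 → 0
  1-1 → 0
  1-1 → 0
  0-0 → 0
  1-1 → 0
  1-0 → 1
  1-1 → 0
  0-0 → 0
  1-1 → 0
  0-0 → 0
  1-1 → 0
  1-1 → 0
  0-0 → 0
  0-1 → 1 (borrow)
  0-1-1 → 0 (borrow)
  0-1-1 → 0 (borrow)
  1-0-1 → 0
  1-1 → 0
  1-1 → 0
  0-0 → 0
  0-1 → 1 (borrow)
  1-0-1 → 0
  1-0 → 1
  1-1 → 0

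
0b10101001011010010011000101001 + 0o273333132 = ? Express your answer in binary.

0b11000000110101101110010000011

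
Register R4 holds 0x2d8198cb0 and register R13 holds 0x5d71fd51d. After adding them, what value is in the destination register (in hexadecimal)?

Add column by column in base 16, right to left:
  0+d = d
  b+1 = c
  c+5 = 1 carry 1
  8+d+1 = 6 carry 1
  9+f+1 = 9 carry 1
  1+1+1 = 3
  8+7 = f
  d+d = a carry 1
  2+5+1 = 8

0x8af3961cd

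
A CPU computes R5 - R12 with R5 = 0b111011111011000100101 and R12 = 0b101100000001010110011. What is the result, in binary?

0b1111111001101110010

Subtract column by column in base 2:
  1-1 → 0
  0-1 → 1 (borrow)
  1-0-1 → 0
  0-0 → 0
  0-1 → 1 (borrow)
  1-1-1 → 1 (borrow)
  0-0-1 → 1 (borrow)
  0-1-1 → 0 (borrow)
  0-0-1 → 1 (borrow)
  1-1-1 → 1 (borrow)
  1-0-1 → 0
  0-0 → 0
  1-0 → 1
  1-0 → 1
  1-0 → 1
  1-0 → 1
  1-0 → 1
  0-1 → 1 (borrow)
  1-1-1 → 1 (borrow)
  1-0-1 → 0
  1-1 → 0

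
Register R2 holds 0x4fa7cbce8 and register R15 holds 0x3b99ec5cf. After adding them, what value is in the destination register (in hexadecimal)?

0x8b41b82b7

Add column by column in base 16, right to left:
  8+f = 7 carry 1
  e+c+1 = b carry 1
  c+5+1 = 2 carry 1
  b+c+1 = 8 carry 1
  c+e+1 = b carry 1
  7+9+1 = 1 carry 1
  a+9+1 = 4 carry 1
  f+b+1 = b carry 1
  4+3+1 = 8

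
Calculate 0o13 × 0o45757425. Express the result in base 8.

Multiply each base-8 digit by 11, carrying:
  5×11 = 55 → write 7 carry 6
  2×11+6 = 28 → write 4 carry 3
  4×11+3 = 47 → write 7 carry 5
  7×11+5 = 82 → write 2 carry 10
  5×11+10 = 65 → write 1 carry 8
  7×11+8 = 85 → write 5 carry 10
  5×11+10 = 65 → write 1 carry 8
  4×11+8 = 52 → write 4 carry 6
  remaining carry: 6

0o641512747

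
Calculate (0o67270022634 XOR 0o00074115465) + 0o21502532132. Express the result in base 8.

First 0o67270022634 XOR 0o00074115465 = 0o67204137251.
Add column by column in base 8, right to left:
  1+2 = 3
  5+3 = 0 carry 1
  2+1+1 = 4
  7+2 = 1 carry 1
  3+3+1 = 7
  1+5 = 6
  4+2 = 6
  0+0 = 0
  2+5 = 7
  7+1 = 0 carry 1
  6+2+1 = 1 carry 1
  final carry 1

0o110706671403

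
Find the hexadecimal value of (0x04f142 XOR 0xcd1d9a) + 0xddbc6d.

First 0x04f142 XOR 0xcd1d9a = 0xc9ecd8.
Add column by column in base 16, right to left:
  8+d = 5 carry 1
  d+6+1 = 4 carry 1
  c+c+1 = 9 carry 1
  e+b+1 = a carry 1
  9+d+1 = 7 carry 1
  c+d+1 = a carry 1
  final carry 1

0x1a7a945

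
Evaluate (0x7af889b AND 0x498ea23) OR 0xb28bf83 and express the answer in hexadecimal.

0x7af889b AND 0x498ea23 = 0x4888803.
Then OR with 0xb28bf83.

0xfa8bf83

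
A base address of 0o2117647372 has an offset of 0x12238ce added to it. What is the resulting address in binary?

0b10010011000011000011111001000

0o2117647372 = 0b10001001111110100111011111010 in binary.
0x12238ce = 0b1001000100011100011001110 in binary.
Add column by column in base 2, right to left:
  0+0 = 0
  1+1 = 0 carry 1
  0+1+1 = 0 carry 1
  1+1+1 = 1 carry 1
  1+0+1 = 0 carry 1
  1+0+1 = 0 carry 1
  1+1+1 = 1 carry 1
  1+1+1 = 1 carry 1
  0+0+1 = 1
  1+0 = 1
  1+0 = 1
  1+1 = 0 carry 1
  0+1+1 = 0 carry 1
  0+1+1 = 0 carry 1
  1+0+1 = 0 carry 1
  0+0+1 = 1
  1+0 = 1
  1+1 = 0 carry 1
  1+0+1 = 0 carry 1
  1+0+1 = 0 carry 1
  1+0+1 = 0 carry 1
  1+1+1 = 1 carry 1
  0+0+1 = 1
  0+0 = 0
  1+1 = 0 carry 1
  0+0+1 = 1
  0+0 = 0
  0+0 = 0
  1+0 = 1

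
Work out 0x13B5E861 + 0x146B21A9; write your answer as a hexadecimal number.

Add column by column in base 16, right to left:
  1+9 = A
  6+A = 0 carry 1
  8+1+1 = A
  E+2 = 0 carry 1
  5+B+1 = 1 carry 1
  B+6+1 = 2 carry 1
  3+4+1 = 8
  1+1 = 2

0x28210A0A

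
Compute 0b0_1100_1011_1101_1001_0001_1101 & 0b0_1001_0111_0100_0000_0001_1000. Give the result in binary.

AND bit by bit (1 only where both bits are 1):
  0110010111101100100011101
& 0100101110100000000011000
= 0100000110100000000011000

0b0100000110100000000011000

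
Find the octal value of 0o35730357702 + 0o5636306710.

Add column by column in base 8, right to left:
  2+0 = 2
  0+1 = 1
  7+7 = 6 carry 1
  7+6+1 = 6 carry 1
  5+0+1 = 6
  3+3 = 6
  0+6 = 6
  3+3 = 6
  7+6 = 5 carry 1
  5+5+1 = 3 carry 1
  3+0+1 = 4

0o43566666612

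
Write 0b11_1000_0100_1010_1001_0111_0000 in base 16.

0x384A970

Group the bits into nibbles: 0011 1000 0100 1010 1001 0111 0000 → 384A970.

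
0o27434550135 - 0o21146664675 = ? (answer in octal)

0o6265663240

Subtract column by column in base 8:
  5-5 → 0
  3-7 → 4 (borrow)
  1-6-1 → 2 (borrow)
  0-4-1 → 3 (borrow)
  5-6-1 → 6 (borrow)
  5-6-1 → 6 (borrow)
  4-6-1 → 5 (borrow)
  3-4-1 → 6 (borrow)
  4-1-1 → 2
  7-1 → 6
  2-2 → 0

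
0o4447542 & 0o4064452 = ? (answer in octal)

0o4044442

AND each oct digit independently (no carries):
  4&4=4, 4&0=0, 4&6=4, 7&4=4, 5&4=4, 4&5=4, 2&2=2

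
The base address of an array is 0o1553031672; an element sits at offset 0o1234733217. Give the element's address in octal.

0o3007765111

Add column by column in base 8, right to left:
  2+7 = 1 carry 1
  7+1+1 = 1 carry 1
  6+2+1 = 1 carry 1
  1+3+1 = 5
  3+3 = 6
  0+7 = 7
  3+4 = 7
  5+3 = 0 carry 1
  5+2+1 = 0 carry 1
  1+1+1 = 3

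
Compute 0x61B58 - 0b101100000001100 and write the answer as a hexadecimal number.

0x5C34C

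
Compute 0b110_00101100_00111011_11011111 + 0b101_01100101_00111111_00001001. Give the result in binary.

0b1011100100010111101011101000

Add column by column in base 2, right to left:
  1+1 = 0 carry 1
  1+0+1 = 0 carry 1
  1+0+1 = 0 carry 1
  1+1+1 = 1 carry 1
  1+0+1 = 0 carry 1
  0+0+1 = 1
  1+0 = 1
  1+0 = 1
  1+1 = 0 carry 1
  1+1+1 = 1 carry 1
  0+1+1 = 0 carry 1
  1+1+1 = 1 carry 1
  1+1+1 = 1 carry 1
  1+1+1 = 1 carry 1
  0+0+1 = 1
  0+0 = 0
  0+1 = 1
  0+0 = 0
  1+1 = 0 carry 1
  1+0+1 = 0 carry 1
  0+0+1 = 1
  1+1 = 0 carry 1
  0+1+1 = 0 carry 1
  0+0+1 = 1
  0+1 = 1
  1+0 = 1
  1+1 = 0 carry 1
  final carry 1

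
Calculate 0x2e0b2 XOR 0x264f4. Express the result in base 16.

XOR each hex digit independently (no carries):
  2^2=0, e^6=8, 0^4=4, b^f=4, 2^4=6

0x08446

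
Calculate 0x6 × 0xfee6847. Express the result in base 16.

0x5f9671aa

Multiply each base-16 digit by 6, carrying:
  7×6 = 42 → write a carry 2
  4×6+2 = 26 → write a carry 1
  8×6+1 = 49 → write 1 carry 3
  6×6+3 = 39 → write 7 carry 2
  e×6+2 = 86 → write 6 carry 5
  e×6+5 = 89 → write 9 carry 5
  f×6+5 = 95 → write f carry 5
  remaining carry: 5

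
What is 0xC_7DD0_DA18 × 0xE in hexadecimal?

Multiply each base-16 digit by 14, carrying:
  8×14 = 112 → write 0 carry 7
  1×14+7 = 21 → write 5 carry 1
  A×14+1 = 141 → write D carry 8
  D×14+8 = 190 → write E carry 11
  0×14+11 = 11 → write B
  D×14 = 182 → write 6 carry 11
  D×14+11 = 193 → write 1 carry 12
  7×14+12 = 110 → write E carry 6
  C×14+6 = 174 → write E carry 10
  remaining carry: A

0xAEE16BED50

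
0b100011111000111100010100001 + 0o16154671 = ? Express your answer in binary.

0b100101101010101001001011010

0o16154671 = 0b1110001101100110111001 in binary.
Add column by column in base 2, right to left:
  1+1 = 0 carry 1
  0+0+1 = 1
  0+0 = 0
  0+1 = 1
  0+1 = 1
  1+1 = 0 carry 1
  0+0+1 = 1
  1+1 = 0 carry 1
  0+1+1 = 0 carry 1
  0+0+1 = 1
  0+0 = 0
  1+1 = 0 carry 1
  1+1+1 = 1 carry 1
  1+0+1 = 0 carry 1
  1+1+1 = 1 carry 1
  0+1+1 = 0 carry 1
  0+0+1 = 1
  0+0 = 0
  1+0 = 1
  1+1 = 0 carry 1
  1+1+1 = 1 carry 1
  1+1+1 = 1 carry 1
  1+0+1 = 0 carry 1
  0+0+1 = 1
  0+0 = 0
  0+0 = 0
  1+0 = 1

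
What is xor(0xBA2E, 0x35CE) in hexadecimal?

0x8FE0

XOR each hex digit independently (no carries):
  B^3=8, A^5=F, 2^C=E, E^E=0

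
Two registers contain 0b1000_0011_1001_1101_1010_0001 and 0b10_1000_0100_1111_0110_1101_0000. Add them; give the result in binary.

Add column by column in base 2, right to left:
  1+0 = 1
  0+0 = 0
  0+0 = 0
  0+0 = 0
  0+1 = 1
  1+0 = 1
  0+1 = 1
  1+1 = 0 carry 1
  1+0+1 = 0 carry 1
  0+1+1 = 0 carry 1
  1+1+1 = 1 carry 1
  1+0+1 = 0 carry 1
  1+1+1 = 1 carry 1
  0+1+1 = 0 carry 1
  0+1+1 = 0 carry 1
  1+1+1 = 1 carry 1
  1+0+1 = 0 carry 1
  1+0+1 = 0 carry 1
  0+1+1 = 0 carry 1
  0+0+1 = 1
  0+0 = 0
  0+0 = 0
  0+0 = 0
  1+1 = 0 carry 1
  0+0+1 = 1
  0+1 = 1

0b11000010001001010001110001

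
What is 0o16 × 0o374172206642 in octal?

0o6713257537334

Multiply each base-8 digit by 14, carrying:
  2×14 = 28 → write 4 carry 3
  4×14+3 = 59 → write 3 carry 7
  6×14+7 = 91 → write 3 carry 11
  6×14+11 = 95 → write 7 carry 11
  0×14+11 = 11 → write 3 carry 1
  2×14+1 = 29 → write 5 carry 3
  2×14+3 = 31 → write 7 carry 3
  7×14+3 = 101 → write 5 carry 12
  1×14+12 = 26 → write 2 carry 3
  4×14+3 = 59 → write 3 carry 7
  7×14+7 = 105 → write 1 carry 13
  3×14+13 = 55 → write 7 carry 6
  remaining carry: 6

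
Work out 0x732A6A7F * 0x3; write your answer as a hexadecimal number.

0x1597F3F7D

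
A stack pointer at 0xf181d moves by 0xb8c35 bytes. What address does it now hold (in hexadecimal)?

Add column by column in base 16, right to left:
  d+5 = 2 carry 1
  1+3+1 = 5
  8+c = 4 carry 1
  1+8+1 = a
  f+b = a carry 1
  final carry 1

0x1aa452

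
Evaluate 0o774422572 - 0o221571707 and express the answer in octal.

0o552630663

Subtract column by column in base 8:
  2-7 → 3 (borrow)
  7-0-1 → 6
  5-7 → 6 (borrow)
  2-1-1 → 0
  2-7 → 3 (borrow)
  4-5-1 → 6 (borrow)
  4-1-1 → 2
  7-2 → 5
  7-2 → 5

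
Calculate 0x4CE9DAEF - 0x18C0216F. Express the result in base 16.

0x3429B980

Subtract column by column in base 16:
  F-F → 0
  E-6 → 8
  A-1 → 9
  D-2 → B
  9-0 → 9
  E-C → 2
  C-8 → 4
  4-1 → 3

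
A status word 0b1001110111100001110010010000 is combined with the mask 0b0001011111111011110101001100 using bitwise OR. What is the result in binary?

OR bit by bit (1 where either bit is 1):
  1001110111100001110010010000
| 0001011111111011110101001100
= 1001111111111011110111011100

0b1001111111111011110111011100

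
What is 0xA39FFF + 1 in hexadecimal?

0xA3A000

The trailing 3 digits are F (max in base 16), so adding 1 cascades: they roll to 0 and the next digit up increments.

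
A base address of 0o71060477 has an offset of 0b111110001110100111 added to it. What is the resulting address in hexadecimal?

0o71060477 = 0xE4613F in hexadecimal.
0b111110001110100111 = 0x3E3A7 in hexadecimal.
Add column by column in base 16, right to left:
  F+7 = 6 carry 1
  3+A+1 = E
  1+3 = 4
  6+E = 4 carry 1
  4+3+1 = 8
  E+0 = E

0xE844E6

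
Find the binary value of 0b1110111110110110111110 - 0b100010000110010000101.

Subtract column by column in base 2:
  0-1 → 1 (borrow)
  1-0-1 → 0
  1-1 → 0
  1-0 → 1
  1-0 → 1
  1-0 → 1
  0-0 → 0
  1-1 → 0
  1-0 → 1
  0-0 → 0
  1-1 → 0
  1-1 → 0
  0-0 → 0
  1-0 → 1
  1-0 → 1
  1-0 → 1
  1-1 → 0
  1-0 → 1
  0-0 → 0
  1-0 → 1
  1-1 → 0
  1-0 → 1

0b1010101110000100111001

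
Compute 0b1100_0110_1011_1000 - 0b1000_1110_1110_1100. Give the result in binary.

0b11011111001100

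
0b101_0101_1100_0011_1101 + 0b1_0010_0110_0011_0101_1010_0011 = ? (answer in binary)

0b1001010111001000111100000

Add column by column in base 2, right to left:
  1+1 = 0 carry 1
  0+1+1 = 0 carry 1
  1+0+1 = 0 carry 1
  1+0+1 = 0 carry 1
  1+0+1 = 0 carry 1
  1+1+1 = 1 carry 1
  0+0+1 = 1
  0+1 = 1
  0+1 = 1
  0+0 = 0
  1+1 = 0 carry 1
  1+0+1 = 0 carry 1
  1+1+1 = 1 carry 1
  0+1+1 = 0 carry 1
  1+0+1 = 0 carry 1
  0+0+1 = 1
  1+0 = 1
  0+1 = 1
  1+1 = 0 carry 1
  0+0+1 = 1
  0+0 = 0
  0+1 = 1
  0+0 = 0
  0+0 = 0
  0+1 = 1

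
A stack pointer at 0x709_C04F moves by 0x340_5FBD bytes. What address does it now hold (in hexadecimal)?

0xA4A200C

Add column by column in base 16, right to left:
  F+D = C carry 1
  4+B+1 = 0 carry 1
  0+F+1 = 0 carry 1
  C+5+1 = 2 carry 1
  9+0+1 = A
  0+4 = 4
  7+3 = A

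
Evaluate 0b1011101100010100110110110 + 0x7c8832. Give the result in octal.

0o174530750

0b1011101100010100110110110 = 0o135424666 in octal.
0x7c8832 = 0o37104062 in octal.
Add column by column in base 8, right to left:
  6+2 = 0 carry 1
  6+6+1 = 5 carry 1
  6+0+1 = 7
  4+4 = 0 carry 1
  2+0+1 = 3
  4+1 = 5
  5+7 = 4 carry 1
  3+3+1 = 7
  1+0 = 1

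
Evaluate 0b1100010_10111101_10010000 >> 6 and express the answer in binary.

0b11000101011110110

Right shift by 6: drop the 6 least-significant bits.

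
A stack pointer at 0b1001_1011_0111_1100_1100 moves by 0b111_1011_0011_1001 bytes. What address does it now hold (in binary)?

0b10100011001100000101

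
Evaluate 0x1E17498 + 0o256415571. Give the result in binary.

0x1E17498 = 0b1111000010111010010011000 in binary.
0o256415571 = 0b10101110100001101101111001 in binary.
Add column by column in base 2, right to left:
  0+1 = 1
  0+0 = 0
  0+0 = 0
  1+1 = 0 carry 1
  1+1+1 = 1 carry 1
  0+1+1 = 0 carry 1
  0+1+1 = 0 carry 1
  1+0+1 = 0 carry 1
  0+1+1 = 0 carry 1
  0+1+1 = 0 carry 1
  1+0+1 = 0 carry 1
  0+1+1 = 0 carry 1
  1+1+1 = 1 carry 1
  1+0+1 = 0 carry 1
  1+0+1 = 0 carry 1
  0+0+1 = 1
  1+0 = 1
  0+1 = 1
  0+0 = 0
  0+1 = 1
  0+1 = 1
  1+1 = 0 carry 1
  1+0+1 = 0 carry 1
  1+1+1 = 1 carry 1
  1+0+1 = 0 carry 1
  0+1+1 = 0 carry 1
  final carry 1

0b100100110111001000000010001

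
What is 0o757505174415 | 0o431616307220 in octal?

OR each oct digit independently (no carries):
  7|4=7, 5|3=7, 7|1=7, 5|6=7, 0|1=1, 5|6=7, 1|3=3, 7|0=7, 4|7=7, 4|2=6, 1|2=3, 5|0=5

0o777717377635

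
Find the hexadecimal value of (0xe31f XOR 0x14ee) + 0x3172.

0x12963

First 0xe31f XOR 0x14ee = 0xf7f1.
Add column by column in base 16, right to left:
  1+2 = 3
  f+7 = 6 carry 1
  7+1+1 = 9
  f+3 = 2 carry 1
  final carry 1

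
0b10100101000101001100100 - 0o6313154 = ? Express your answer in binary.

0b1110001111001111111000

0o6313154 = 0b110011001011001101100 in binary.
Subtract column by column in base 2:
  0-0 → 0
  0-0 → 0
  1-1 → 0
  0-1 → 1 (borrow)
  0-0-1 → 1 (borrow)
  1-1-1 → 1 (borrow)
  1-1-1 → 1 (borrow)
  0-0-1 → 1 (borrow)
  0-0-1 → 1 (borrow)
  1-1-1 → 1 (borrow)
  0-1-1 → 0 (borrow)
  1-0-1 → 0
  0-1 → 1 (borrow)
  0-0-1 → 1 (borrow)
  0-0-1 → 1 (borrow)
  1-1-1 → 1 (borrow)
  0-1-1 → 0 (borrow)
  1-0-1 → 0
  0-0 → 0
  0-1 → 1 (borrow)
  1-1-1 → 1 (borrow)
  0-0-1 → 1 (borrow)
  1-0-1 → 0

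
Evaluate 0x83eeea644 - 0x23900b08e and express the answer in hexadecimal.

Subtract column by column in base 16:
  4-e → 6 (borrow)
  4-8-1 → b (borrow)
  6-0-1 → 5
  a-b → f (borrow)
  e-0-1 → d
  e-0 → e
  e-9 → 5
  3-3 → 0
  8-2 → 6

0x605edf5b6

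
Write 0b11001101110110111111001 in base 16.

0x66edf9

Group the bits into nibbles: 0110 0110 1110 1101 1111 1001 → 66edf9.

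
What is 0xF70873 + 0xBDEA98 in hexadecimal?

0x1B4F30B

Add column by column in base 16, right to left:
  3+8 = B
  7+9 = 0 carry 1
  8+A+1 = 3 carry 1
  0+E+1 = F
  7+D = 4 carry 1
  F+B+1 = B carry 1
  final carry 1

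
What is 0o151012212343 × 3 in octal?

0o473036637251

Multiply each base-8 digit by 3, carrying:
  3×3 = 9 → write 1 carry 1
  4×3+1 = 13 → write 5 carry 1
  3×3+1 = 10 → write 2 carry 1
  2×3+1 = 7 → write 7
  1×3 = 3 → write 3
  2×3 = 6 → write 6
  2×3 = 6 → write 6
  1×3 = 3 → write 3
  0×3 = 0 → write 0
  1×3 = 3 → write 3
  5×3 = 15 → write 7 carry 1
  1×3+1 = 4 → write 4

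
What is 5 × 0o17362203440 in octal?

0o115273221640

Multiply each base-8 digit by 5, carrying:
  0×5 = 0 → write 0
  4×5 = 20 → write 4 carry 2
  4×5+2 = 22 → write 6 carry 2
  3×5+2 = 17 → write 1 carry 2
  0×5+2 = 2 → write 2
  2×5 = 10 → write 2 carry 1
  2×5+1 = 11 → write 3 carry 1
  6×5+1 = 31 → write 7 carry 3
  3×5+3 = 18 → write 2 carry 2
  7×5+2 = 37 → write 5 carry 4
  1×5+4 = 9 → write 1 carry 1
  remaining carry: 1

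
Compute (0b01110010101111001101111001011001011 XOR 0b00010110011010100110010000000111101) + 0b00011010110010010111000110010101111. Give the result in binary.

First 0b01110010101111001101111001011001011 XOR 0b00010110011010100110010000000111101 = 0b01100100110101101011101001011110110.
Add column by column in base 2, right to left:
  0+1 = 1
  1+1 = 0 carry 1
  1+1+1 = 1 carry 1
  0+1+1 = 0 carry 1
  1+0+1 = 0 carry 1
  1+1+1 = 1 carry 1
  1+0+1 = 0 carry 1
  1+1+1 = 1 carry 1
  0+0+1 = 1
  1+0 = 1
  0+1 = 1
  0+1 = 1
  1+0 = 1
  0+0 = 0
  1+0 = 1
  1+1 = 0 carry 1
  1+1+1 = 1 carry 1
  0+1+1 = 0 carry 1
  1+0+1 = 0 carry 1
  0+1+1 = 0 carry 1
  1+0+1 = 0 carry 1
  1+0+1 = 0 carry 1
  0+1+1 = 0 carry 1
  1+0+1 = 0 carry 1
  0+0+1 = 1
  1+1 = 0 carry 1
  1+1+1 = 1 carry 1
  0+0+1 = 1
  0+1 = 1
  1+0 = 1
  0+1 = 1
  0+1 = 1
  1+0 = 1
  1+0 = 1

0b1111111101000000010101111110100101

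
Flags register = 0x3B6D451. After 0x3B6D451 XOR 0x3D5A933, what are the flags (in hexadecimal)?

XOR each hex digit independently (no carries):
  3^3=0, B^D=6, 6^5=3, D^A=7, 4^9=D, 5^3=6, 1^3=2

0x0637D62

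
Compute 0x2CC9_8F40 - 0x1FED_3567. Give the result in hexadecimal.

Subtract column by column in base 16:
  0-7 → 9 (borrow)
  4-6-1 → D (borrow)
  F-5-1 → 9
  8-3 → 5
  9-D → C (borrow)
  C-E-1 → D (borrow)
  C-F-1 → C (borrow)
  2-1-1 → 0

0xCDC59D9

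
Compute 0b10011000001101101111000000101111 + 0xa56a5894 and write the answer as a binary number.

0xa56a5894 = 0b10100101011010100101100010010100 in binary.
Add column by column in base 2, right to left:
  1+0 = 1
  1+0 = 1
  1+1 = 0 carry 1
  1+0+1 = 0 carry 1
  0+1+1 = 0 carry 1
  1+0+1 = 0 carry 1
  0+0+1 = 1
  0+1 = 1
  0+0 = 0
  0+0 = 0
  0+0 = 0
  0+1 = 1
  1+1 = 0 carry 1
  1+0+1 = 0 carry 1
  1+1+1 = 1 carry 1
  1+0+1 = 0 carry 1
  0+0+1 = 1
  1+1 = 0 carry 1
  1+0+1 = 0 carry 1
  0+1+1 = 0 carry 1
  1+0+1 = 0 carry 1
  1+1+1 = 1 carry 1
  0+1+1 = 0 carry 1
  0+0+1 = 1
  0+1 = 1
  0+0 = 0
  0+1 = 1
  1+0 = 1
  1+0 = 1
  0+1 = 1
  0+0 = 0
  1+1 = 0 carry 1
  final carry 1

0b100111101101000010100100011000011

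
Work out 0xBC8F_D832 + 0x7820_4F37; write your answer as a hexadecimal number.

0x134B02769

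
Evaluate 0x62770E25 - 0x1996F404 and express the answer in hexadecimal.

0x48E01A21

Subtract column by column in base 16:
  5-4 → 1
  2-0 → 2
  E-4 → A
  0-F → 1 (borrow)
  7-6-1 → 0
  7-9 → E (borrow)
  2-9-1 → 8 (borrow)
  6-1-1 → 4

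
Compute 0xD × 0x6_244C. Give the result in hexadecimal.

0x4FD7DC

Multiply each base-16 digit by 13, carrying:
  C×13 = 156 → write C carry 9
  4×13+9 = 61 → write D carry 3
  4×13+3 = 55 → write 7 carry 3
  2×13+3 = 29 → write D carry 1
  6×13+1 = 79 → write F carry 4
  remaining carry: 4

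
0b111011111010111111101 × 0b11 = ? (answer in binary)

Multiply each base-2 digit by 3, carrying:
  1×3 = 3 → write 1 carry 1
  0×3+1 = 1 → write 1
  1×3 = 3 → write 1 carry 1
  1×3+1 = 4 → write 0 carry 2
  1×3+2 = 5 → write 1 carry 2
  1×3+2 = 5 → write 1 carry 2
  1×3+2 = 5 → write 1 carry 2
  1×3+2 = 5 → write 1 carry 2
  1×3+2 = 5 → write 1 carry 2
  0×3+2 = 2 → write 0 carry 1
  1×3+1 = 4 → write 0 carry 2
  0×3+2 = 2 → write 0 carry 1
  1×3+1 = 4 → write 0 carry 2
  1×3+2 = 5 → write 1 carry 2
  1×3+2 = 5 → write 1 carry 2
  1×3+2 = 5 → write 1 carry 2
  1×3+2 = 5 → write 1 carry 2
  0×3+2 = 2 → write 0 carry 1
  1×3+1 = 4 → write 0 carry 2
  1×3+2 = 5 → write 1 carry 2
  1×3+2 = 5 → write 1 carry 2
  remaining carry: 10

0b10110011110000111110111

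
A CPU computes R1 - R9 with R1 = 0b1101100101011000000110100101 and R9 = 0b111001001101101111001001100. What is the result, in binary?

Subtract column by column in base 2:
  1-0 → 1
  0-0 → 0
  1-1 → 0
  0-1 → 1 (borrow)
  0-0-1 → 1 (borrow)
  1-0-1 → 0
  0-1 → 1 (borrow)
  1-0-1 → 0
  1-0 → 1
  0-1 → 1 (borrow)
  0-1-1 → 0 (borrow)
  0-1-1 → 0 (borrow)
  0-1-1 → 0 (borrow)
  0-0-1 → 1 (borrow)
  0-1-1 → 0 (borrow)
  1-1-1 → 1 (borrow)
  1-0-1 → 0
  0-1 → 1 (borrow)
  1-1-1 → 1 (borrow)
  0-0-1 → 1 (borrow)
  1-0-1 → 0
  0-1 → 1 (borrow)
  0-0-1 → 1 (borrow)
  1-0-1 → 0
  1-1 → 0
  0-1 → 1 (borrow)
  1-1-1 → 1 (borrow)
  1-0-1 → 0

0b110011011101010001101011001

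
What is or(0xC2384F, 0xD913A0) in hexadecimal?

0xDB3BEF

OR each hex digit independently (no carries):
  C|D=D, 2|9=B, 3|1=3, 8|3=B, 4|A=E, F|0=F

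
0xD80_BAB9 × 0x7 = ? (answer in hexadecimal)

0x5E851B0F

Multiply each base-16 digit by 7, carrying:
  9×7 = 63 → write F carry 3
  B×7+3 = 80 → write 0 carry 5
  A×7+5 = 75 → write B carry 4
  B×7+4 = 81 → write 1 carry 5
  0×7+5 = 5 → write 5
  8×7 = 56 → write 8 carry 3
  D×7+3 = 94 → write E carry 5
  remaining carry: 5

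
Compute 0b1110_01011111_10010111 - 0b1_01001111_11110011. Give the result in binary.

0b11010000111110100100

Subtract column by column in base 2:
  1-1 → 0
  1-1 → 0
  1-0 → 1
  0-0 → 0
  1-1 → 0
  0-1 → 1 (borrow)
  0-1-1 → 0 (borrow)
  1-1-1 → 1 (borrow)
  1-1-1 → 1 (borrow)
  1-1-1 → 1 (borrow)
  1-1-1 → 1 (borrow)
  1-1-1 → 1 (borrow)
  1-0-1 → 0
  0-0 → 0
  1-1 → 0
  0-0 → 0
  0-1 → 1 (borrow)
  1-0-1 → 0
  1-0 → 1
  1-0 → 1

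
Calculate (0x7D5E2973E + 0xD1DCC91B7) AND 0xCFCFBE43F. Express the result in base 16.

0x4F0AB2035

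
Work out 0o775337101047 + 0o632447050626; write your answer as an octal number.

0o1630006151675

Add column by column in base 8, right to left:
  7+6 = 5 carry 1
  4+2+1 = 7
  0+6 = 6
  1+0 = 1
  0+5 = 5
  1+0 = 1
  7+7 = 6 carry 1
  3+4+1 = 0 carry 1
  3+4+1 = 0 carry 1
  5+2+1 = 0 carry 1
  7+3+1 = 3 carry 1
  7+6+1 = 6 carry 1
  final carry 1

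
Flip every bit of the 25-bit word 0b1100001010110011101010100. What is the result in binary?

0b0011110101001100010101011

Invert each bit: 1100001010110011101010100 → 0011110101001100010101011.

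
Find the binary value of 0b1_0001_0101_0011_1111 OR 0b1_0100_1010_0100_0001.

0b10101111101111111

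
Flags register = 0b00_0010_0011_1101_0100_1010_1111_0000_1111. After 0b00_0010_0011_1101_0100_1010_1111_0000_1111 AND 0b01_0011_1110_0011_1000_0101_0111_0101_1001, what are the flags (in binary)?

0b0000100010000100000000011100001001

AND bit by bit (1 only where both bits are 1):
  0000100011110101001010111100001111
& 0100111110001110000101011101011001
= 0000100010000100000000011100001001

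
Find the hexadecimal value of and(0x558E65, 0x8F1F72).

0x050E60

AND each hex digit independently (no carries):
  5&8=0, 5&F=5, 8&1=0, E&F=E, 6&7=6, 5&2=0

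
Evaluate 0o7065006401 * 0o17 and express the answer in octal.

Multiply each base-8 digit by 15, carrying:
  1×15 = 15 → write 7 carry 1
  0×15+1 = 1 → write 1
  4×15 = 60 → write 4 carry 7
  6×15+7 = 97 → write 1 carry 12
  0×15+12 = 12 → write 4 carry 1
  0×15+1 = 1 → write 1
  5×15 = 75 → write 3 carry 9
  6×15+9 = 99 → write 3 carry 12
  0×15+12 = 12 → write 4 carry 1
  7×15+1 = 106 → write 2 carry 13
  remaining carry: 15

0o152433141417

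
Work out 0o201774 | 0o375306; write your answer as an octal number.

OR each oct digit independently (no carries):
  2|3=3, 0|7=7, 1|5=5, 7|3=7, 7|0=7, 4|6=6

0o375776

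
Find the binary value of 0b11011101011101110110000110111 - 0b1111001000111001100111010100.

Subtract column by column in base 2:
  1-0 → 1
  1-0 → 1
  1-1 → 0
  0-0 → 0
  1-1 → 0
  1-0 → 1
  0-1 → 1 (borrow)
  0-1-1 → 0 (borrow)
  0-1-1 → 0 (borrow)
  0-0-1 → 1 (borrow)
  1-0-1 → 0
  1-1 → 0
  0-1 → 1 (borrow)
  1-0-1 → 0
  1-0 → 1
  1-1 → 0
  0-1 → 1 (borrow)
  1-1-1 → 1 (borrow)
  1-0-1 → 0
  1-0 → 1
  0-0 → 0
  1-1 → 0
  0-0 → 0
  1-0 → 1
  1-1 → 0
  1-1 → 0
  0-1 → 1 (borrow)
  1-1-1 → 1 (borrow)
  1-0-1 → 0

0b1100100010110101001001100011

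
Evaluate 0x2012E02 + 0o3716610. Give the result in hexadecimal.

0o3716610 = 0xF9D88 in hexadecimal.
Add column by column in base 16, right to left:
  2+8 = A
  0+8 = 8
  E+D = B carry 1
  2+9+1 = C
  1+F = 0 carry 1
  0+0+1 = 1
  2+0 = 2

0x210CB8A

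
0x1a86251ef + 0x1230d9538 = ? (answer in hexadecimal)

Add column by column in base 16, right to left:
  f+8 = 7 carry 1
  e+3+1 = 2 carry 1
  1+5+1 = 7
  5+9 = e
  2+d = f
  6+0 = 6
  8+3 = b
  a+2 = c
  1+1 = 2

0x2cb6fe727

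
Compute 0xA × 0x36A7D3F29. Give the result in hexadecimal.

0x2228E4779A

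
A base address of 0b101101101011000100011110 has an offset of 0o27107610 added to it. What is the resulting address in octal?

0o104640246

0b101101101011000100011110 = 0o55530436 in octal.
Add column by column in base 8, right to left:
  6+0 = 6
  3+1 = 4
  4+6 = 2 carry 1
  0+7+1 = 0 carry 1
  3+0+1 = 4
  5+1 = 6
  5+7 = 4 carry 1
  5+2+1 = 0 carry 1
  final carry 1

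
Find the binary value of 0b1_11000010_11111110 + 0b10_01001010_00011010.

0b1000000110100011000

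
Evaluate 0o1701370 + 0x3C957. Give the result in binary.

0o1701370 = 0b1111000001011111000 in binary.
0x3C957 = 0b111100100101010111 in binary.
Add column by column in base 2, right to left:
  0+1 = 1
  0+1 = 1
  0+1 = 1
  1+0 = 1
  1+1 = 0 carry 1
  1+0+1 = 0 carry 1
  1+1+1 = 1 carry 1
  1+0+1 = 0 carry 1
  0+1+1 = 0 carry 1
  1+0+1 = 0 carry 1
  0+0+1 = 1
  0+1 = 1
  0+0 = 0
  0+0 = 0
  0+1 = 1
  1+1 = 0 carry 1
  1+1+1 = 1 carry 1
  1+1+1 = 1 carry 1
  1+0+1 = 0 carry 1
  final carry 1

0b10110100110001001111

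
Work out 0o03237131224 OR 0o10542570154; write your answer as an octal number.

0o13777571374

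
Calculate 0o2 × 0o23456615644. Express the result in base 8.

0o47135433510

Multiply each base-8 digit by 2, carrying:
  4×2 = 8 → write 0 carry 1
  4×2+1 = 9 → write 1 carry 1
  6×2+1 = 13 → write 5 carry 1
  5×2+1 = 11 → write 3 carry 1
  1×2+1 = 3 → write 3
  6×2 = 12 → write 4 carry 1
  6×2+1 = 13 → write 5 carry 1
  5×2+1 = 11 → write 3 carry 1
  4×2+1 = 9 → write 1 carry 1
  3×2+1 = 7 → write 7
  2×2 = 4 → write 4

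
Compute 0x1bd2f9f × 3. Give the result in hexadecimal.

Multiply each base-16 digit by 3, carrying:
  f×3 = 45 → write d carry 2
  9×3+2 = 29 → write d carry 1
  f×3+1 = 46 → write e carry 2
  2×3+2 = 8 → write 8
  d×3 = 39 → write 7 carry 2
  b×3+2 = 35 → write 3 carry 2
  1×3+2 = 5 → write 5

0x5378edd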